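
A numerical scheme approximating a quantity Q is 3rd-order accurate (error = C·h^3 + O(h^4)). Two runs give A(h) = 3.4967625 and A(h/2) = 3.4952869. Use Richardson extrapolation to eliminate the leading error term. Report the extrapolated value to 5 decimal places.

The leading error scales as h^3; refining by a factor of 2 reduces it by 2^3 = 8.
Extrapolated value = (8·A(h/2) − A(h)) / (8 − 1)
= (8·3.4952869 − 3.4967625) / 7
= 24.4655327 / 7 = 3.4950761

3.49508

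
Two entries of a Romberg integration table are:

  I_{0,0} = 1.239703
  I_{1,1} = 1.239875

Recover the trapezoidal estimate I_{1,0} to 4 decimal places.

From I_{1,1} = (4·I_{1,0} − I_{0,0})/3, solve for I_{1,0}:
4·I_{1,0} = 3·1.239875 + 1.239703 = 4.959328
I_{1,0} = 1.239832

1.2398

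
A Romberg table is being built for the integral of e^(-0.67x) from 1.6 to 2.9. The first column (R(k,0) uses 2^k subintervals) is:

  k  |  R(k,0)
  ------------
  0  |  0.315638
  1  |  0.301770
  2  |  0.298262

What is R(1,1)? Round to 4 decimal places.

0.2971

R(1,1) = 0.301770 + (0.301770 − 0.315638)/3 = 0.297147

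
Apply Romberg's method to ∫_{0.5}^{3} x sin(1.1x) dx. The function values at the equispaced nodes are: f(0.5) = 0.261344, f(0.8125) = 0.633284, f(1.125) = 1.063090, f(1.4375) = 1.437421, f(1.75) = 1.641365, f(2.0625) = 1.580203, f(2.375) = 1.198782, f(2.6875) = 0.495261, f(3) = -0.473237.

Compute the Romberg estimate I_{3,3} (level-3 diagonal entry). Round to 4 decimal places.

2.5183

I_{0,0} (trapezoid, 1 panel, h=2.5000): -0.264866
I_{1,0} (trapezoid, 2 panels, h=1.2500): 1.919273
I_{2,0} (trapezoid, 4 panels, h=0.6250): 2.373307
I_{3,0} (trapezoid, 8 panels, h=0.3125): 2.482331
I_{1,1} = 1.919273 + (1.919273 − (-0.264866))/3 = 2.647319
I_{2,1} = 2.373307 + (2.373307 − 1.919273)/3 = 2.524652
I_{3,1} = 2.482331 + (2.482331 − 2.373307)/3 = 2.518672
I_{2,2} = 2.524652 + (2.524652 − 2.647319)/15 = 2.516474
I_{3,2} = 2.518672 + (2.518672 − 2.524652)/15 = 2.518273
I_{3,3} = 2.518273 + (2.518273 − 2.516474)/63 = 2.518302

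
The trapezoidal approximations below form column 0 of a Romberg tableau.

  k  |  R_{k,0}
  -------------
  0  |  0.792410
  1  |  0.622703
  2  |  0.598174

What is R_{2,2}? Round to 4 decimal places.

Richardson extrapolation on the trapezoidal column (denominator 4−1=3):
R_{1,1} = (4·0.622703 − 0.792410) / 3 = 0.566134
R_{2,1} = (4·0.598174 − 0.622703) / 3 = 0.589998
R_{2,2} = 0.589998 + (0.589998 − 0.566134)/15 = 0.591589
(Column j=1 coincides with Simpson's rule on the same nodes.)

0.5916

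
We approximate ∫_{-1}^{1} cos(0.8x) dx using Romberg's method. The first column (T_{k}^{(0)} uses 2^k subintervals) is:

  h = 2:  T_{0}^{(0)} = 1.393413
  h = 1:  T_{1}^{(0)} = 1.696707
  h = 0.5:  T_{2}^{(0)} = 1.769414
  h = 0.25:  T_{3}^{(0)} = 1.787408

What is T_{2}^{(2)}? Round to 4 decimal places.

T_{1}^{(1)} = (4·1.696707 − 1.393413) / 3 = 1.797805
T_{2}^{(1)} = (4·1.769414 − 1.696707) / 3 = 1.793650
T_{2}^{(2)} = (16·1.793650 − 1.797805) / 15 = 1.793373

1.7934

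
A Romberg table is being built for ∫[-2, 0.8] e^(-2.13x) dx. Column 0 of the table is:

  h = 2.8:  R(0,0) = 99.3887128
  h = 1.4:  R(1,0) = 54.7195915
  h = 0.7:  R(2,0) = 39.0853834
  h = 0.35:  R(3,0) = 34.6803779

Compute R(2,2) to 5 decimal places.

R(1,1) = (4·54.7195915 − 99.3887128) / 3 = 39.8298844
R(2,1) = (4·39.0853834 − 54.7195915) / 3 = 33.8739807
R(2,2) = 33.8739807 + (33.8739807 − 39.8298844)/15 = 33.4769205

33.47692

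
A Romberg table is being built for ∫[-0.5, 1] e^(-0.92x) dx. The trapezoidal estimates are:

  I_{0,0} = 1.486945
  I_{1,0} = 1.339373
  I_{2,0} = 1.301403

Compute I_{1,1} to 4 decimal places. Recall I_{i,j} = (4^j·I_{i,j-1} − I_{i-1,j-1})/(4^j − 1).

1.2902

I_{1,1} = (4·1.339373 − 1.486945) / 3 = 1.290182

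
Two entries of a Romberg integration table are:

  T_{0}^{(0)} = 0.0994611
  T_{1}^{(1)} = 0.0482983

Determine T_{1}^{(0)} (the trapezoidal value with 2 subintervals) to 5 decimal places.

0.06109

From T_{1}^{(1)} = (4·T_{1}^{(0)} − T_{0}^{(0)})/3, solve for T_{1}^{(0)}:
4·T_{1}^{(0)} = 3·0.0482983 + 0.0994611 = 0.2443560
T_{1}^{(0)} = 0.0610890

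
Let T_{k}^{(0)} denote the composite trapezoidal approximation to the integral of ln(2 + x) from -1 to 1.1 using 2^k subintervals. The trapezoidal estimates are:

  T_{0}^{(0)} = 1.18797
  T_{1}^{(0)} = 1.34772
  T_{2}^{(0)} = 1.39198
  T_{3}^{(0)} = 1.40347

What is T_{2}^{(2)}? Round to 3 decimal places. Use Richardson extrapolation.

Richardson extrapolation on the trapezoidal column (denominator 4−1=3):
T_{1}^{(1)} = 1.34772 + (1.34772 − 1.18797)/3 = 1.40097
T_{2}^{(1)} = (4·1.39198 − 1.34772) / 3 = 1.40673
T_{2}^{(2)} = 1.40673 + (1.40673 − 1.40097)/15 = 1.40711
(Column j=1 coincides with Simpson's rule on the same nodes.)

1.407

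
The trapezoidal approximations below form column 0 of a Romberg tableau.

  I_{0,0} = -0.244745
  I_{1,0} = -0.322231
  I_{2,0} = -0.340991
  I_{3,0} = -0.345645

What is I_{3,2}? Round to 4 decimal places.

-0.3472

Richardson extrapolation on the trapezoidal column (denominator 4−1=3):
I_{2,1} = (4·(-0.340991) − (-0.322231)) / 3 = -0.347244
I_{3,1} = -0.345645 + (-0.345645 − (-0.340991))/3 = -0.347196
I_{3,2} = -0.347196 + (-0.347196 − (-0.347244))/15 = -0.347193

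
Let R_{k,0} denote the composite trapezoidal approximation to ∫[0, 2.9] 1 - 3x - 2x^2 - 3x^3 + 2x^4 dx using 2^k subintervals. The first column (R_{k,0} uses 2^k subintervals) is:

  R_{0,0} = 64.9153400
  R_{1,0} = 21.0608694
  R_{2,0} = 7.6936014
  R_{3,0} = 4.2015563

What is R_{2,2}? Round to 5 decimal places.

Richardson extrapolation on the trapezoidal column (denominator 4−1=3):
R_{1,1} = 21.0608694 + (21.0608694 − 64.9153400)/3 = 6.4427125
R_{2,1} = 7.6936014 + (7.6936014 − 21.0608694)/3 = 3.2378454
R_{2,2} = (16·3.2378454 − 6.4427125) / 15 = 3.0241876

3.02419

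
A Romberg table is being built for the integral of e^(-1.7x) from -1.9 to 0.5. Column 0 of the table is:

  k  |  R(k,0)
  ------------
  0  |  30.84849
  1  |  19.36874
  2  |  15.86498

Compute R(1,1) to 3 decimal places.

15.542

R(1,1) = (4·19.36874 − 30.84849) / 3 = 15.54216
(Column j=1 coincides with Simpson's rule on the same nodes.)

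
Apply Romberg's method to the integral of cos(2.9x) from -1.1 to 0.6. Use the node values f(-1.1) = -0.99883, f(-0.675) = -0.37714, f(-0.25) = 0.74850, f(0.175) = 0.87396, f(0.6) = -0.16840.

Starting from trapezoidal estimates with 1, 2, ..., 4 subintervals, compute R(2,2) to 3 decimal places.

R(0,0) (trapezoid, 1 panel, h=1.7000): -0.99215
R(1,0) (trapezoid, 2 panels, h=0.8500): 0.14015
R(2,0) (trapezoid, 4 panels, h=0.4250): 0.28122
R(1,1) = 0.14015 + (0.14015 − (-0.99215))/3 = 0.51758
R(2,1) = 0.28122 + (0.28122 − 0.14015)/3 = 0.32824
R(2,2) = 0.32824 + (0.32824 − 0.51758)/15 = 0.31562

0.316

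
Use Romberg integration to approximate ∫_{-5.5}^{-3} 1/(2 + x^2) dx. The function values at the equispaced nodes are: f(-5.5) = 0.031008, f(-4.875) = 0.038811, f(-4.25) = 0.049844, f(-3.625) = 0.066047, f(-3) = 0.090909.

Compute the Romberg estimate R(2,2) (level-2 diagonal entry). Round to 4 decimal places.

0.1335

R(0,0) (trapezoid, 1 panel, h=2.5000): 0.152396
R(1,0) (trapezoid, 2 panels, h=1.2500): 0.138503
R(2,0) (trapezoid, 4 panels, h=0.6250): 0.134788
R(1,1) = 0.138503 + (0.138503 − 0.152396)/3 = 0.133872
R(2,1) = 0.134788 + (0.134788 − 0.138503)/3 = 0.133550
R(2,2) = 0.133550 + (0.133550 − 0.133872)/15 = 0.133529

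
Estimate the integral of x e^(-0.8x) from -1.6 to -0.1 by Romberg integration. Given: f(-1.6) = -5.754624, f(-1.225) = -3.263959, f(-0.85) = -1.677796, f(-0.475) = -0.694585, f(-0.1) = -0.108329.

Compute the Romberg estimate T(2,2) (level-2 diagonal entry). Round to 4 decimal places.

T(0,0) (trapezoid, 1 panel, h=1.5000): -4.397215
T(1,0) (trapezoid, 2 panels, h=0.7500): -3.456954
T(2,0) (trapezoid, 4 panels, h=0.3750): -3.212931
T(1,1) = -3.456954 + (-3.456954 − (-4.397215))/3 = -3.143534
T(2,1) = -3.212931 + (-3.212931 − (-3.456954))/3 = -3.131590
T(2,2) = -3.131590 + (-3.131590 − (-3.143534))/15 = -3.130794

-3.1308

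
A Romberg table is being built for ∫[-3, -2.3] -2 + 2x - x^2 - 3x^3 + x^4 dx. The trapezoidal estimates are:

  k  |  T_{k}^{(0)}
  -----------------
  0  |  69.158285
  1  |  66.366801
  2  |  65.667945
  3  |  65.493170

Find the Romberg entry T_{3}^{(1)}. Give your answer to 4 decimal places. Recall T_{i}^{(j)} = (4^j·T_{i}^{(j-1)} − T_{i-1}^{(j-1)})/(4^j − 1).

Richardson extrapolation on the trapezoidal column (denominator 4−1=3):
T_{3}^{(1)} = (4·65.493170 − 65.667945) / 3 = 65.434912

65.4349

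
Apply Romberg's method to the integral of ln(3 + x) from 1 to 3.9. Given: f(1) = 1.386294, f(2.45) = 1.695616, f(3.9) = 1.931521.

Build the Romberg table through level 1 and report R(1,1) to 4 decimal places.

4.8818

R(0,0) (trapezoid, 1 panel, h=2.9000): 4.810832
R(1,0) (trapezoid, 2 panels, h=1.4500): 4.864059
R(1,1) = 4.864059 + (4.864059 − 4.810832)/3 = 4.881801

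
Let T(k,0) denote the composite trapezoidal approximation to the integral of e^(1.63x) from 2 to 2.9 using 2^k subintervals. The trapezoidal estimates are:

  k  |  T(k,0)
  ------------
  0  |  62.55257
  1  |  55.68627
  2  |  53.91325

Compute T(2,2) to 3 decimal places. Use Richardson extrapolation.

Richardson extrapolation on the trapezoidal column (denominator 4−1=3):
T(1,1) = (4·55.68627 − 62.55257) / 3 = 53.39750
T(2,1) = (4·53.91325 − 55.68627) / 3 = 53.32224
T(2,2) = (16·53.32224 − 53.39750) / 15 = 53.31722

53.317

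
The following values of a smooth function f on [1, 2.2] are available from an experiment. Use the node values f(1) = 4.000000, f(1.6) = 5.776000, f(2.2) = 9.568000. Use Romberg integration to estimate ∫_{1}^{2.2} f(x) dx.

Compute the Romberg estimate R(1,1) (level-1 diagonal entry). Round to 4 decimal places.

R(0,0) (trapezoid, 1 panel, h=1.2000): 8.140800
R(1,0) (trapezoid, 2 panels, h=0.6000): 7.536000
R(1,1) = 7.536000 + (7.536000 − 8.140800)/3 = 7.334400

7.3344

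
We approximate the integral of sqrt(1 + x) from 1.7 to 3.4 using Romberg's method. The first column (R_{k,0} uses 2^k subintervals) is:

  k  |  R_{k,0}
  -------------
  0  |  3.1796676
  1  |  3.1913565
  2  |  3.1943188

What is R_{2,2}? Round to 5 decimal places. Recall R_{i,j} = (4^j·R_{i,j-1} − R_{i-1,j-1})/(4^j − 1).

R_{1,1} = (4·3.1913565 − 3.1796676) / 3 = 3.1952528
R_{2,1} = (4·3.1943188 − 3.1913565) / 3 = 3.1953062
R_{2,2} = 3.1953062 + (3.1953062 − 3.1952528)/15 = 3.1953098
(Column j=1 coincides with Simpson's rule on the same nodes.)

3.19531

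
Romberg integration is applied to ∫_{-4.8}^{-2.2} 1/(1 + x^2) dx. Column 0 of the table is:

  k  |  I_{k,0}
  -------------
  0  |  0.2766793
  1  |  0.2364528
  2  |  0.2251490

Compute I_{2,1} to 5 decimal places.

I_{2,1} = (4·0.2251490 − 0.2364528) / 3 = 0.2213811

0.22138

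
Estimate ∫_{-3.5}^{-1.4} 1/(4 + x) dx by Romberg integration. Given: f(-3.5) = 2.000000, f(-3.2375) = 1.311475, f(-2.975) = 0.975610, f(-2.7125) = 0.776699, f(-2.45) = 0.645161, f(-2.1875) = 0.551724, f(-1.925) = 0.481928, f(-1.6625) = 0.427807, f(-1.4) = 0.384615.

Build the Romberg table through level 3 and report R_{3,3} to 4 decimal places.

1.6493

R_{0,0} (trapezoid, 1 panel, h=2.1000): 2.503846
R_{1,0} (trapezoid, 2 panels, h=1.0500): 1.929342
R_{2,0} (trapezoid, 4 panels, h=0.5250): 1.729878
R_{3,0} (trapezoid, 8 panels, h=0.2625): 1.670212
R_{1,1} = 1.929342 + (1.929342 − 2.503846)/3 = 1.737841
R_{2,1} = 1.729878 + (1.729878 − 1.929342)/3 = 1.663390
R_{3,1} = 1.670212 + (1.670212 − 1.729878)/3 = 1.650323
R_{2,2} = 1.663390 + (1.663390 − 1.737841)/15 = 1.658427
R_{3,2} = 1.650323 + (1.650323 − 1.663390)/15 = 1.649452
R_{3,3} = 1.649452 + (1.649452 − 1.658427)/63 = 1.649310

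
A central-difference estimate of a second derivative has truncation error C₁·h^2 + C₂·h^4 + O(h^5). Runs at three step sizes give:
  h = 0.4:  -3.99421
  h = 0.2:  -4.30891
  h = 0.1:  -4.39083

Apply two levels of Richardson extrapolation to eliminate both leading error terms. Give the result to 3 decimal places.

-4.418

First eliminate the h^2 term (factor 2^2 = 4):
  B₁ = (4·(-4.30891) − (-3.99421))/3 = -4.41381
  B₂ = (4·(-4.39083) − (-4.30891))/3 = -4.41814
Then eliminate the h^4 term (factor 2^4 = 16):
  (16·(-4.41814) − (-4.41381))/15 = -4.41843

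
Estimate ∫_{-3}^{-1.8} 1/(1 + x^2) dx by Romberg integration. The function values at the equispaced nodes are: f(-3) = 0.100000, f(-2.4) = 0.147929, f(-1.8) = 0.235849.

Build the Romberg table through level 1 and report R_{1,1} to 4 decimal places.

0.1855

R_{0,0} (trapezoid, 1 panel, h=1.2000): 0.201509
R_{1,0} (trapezoid, 2 panels, h=0.6000): 0.189512
R_{1,1} = 0.189512 + (0.189512 − 0.201509)/3 = 0.185513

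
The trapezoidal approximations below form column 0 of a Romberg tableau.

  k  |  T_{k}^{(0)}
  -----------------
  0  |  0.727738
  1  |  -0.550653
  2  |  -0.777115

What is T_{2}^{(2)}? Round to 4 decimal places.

-0.8443

T_{1}^{(1)} = -0.550653 + (-0.550653 − 0.727738)/3 = -0.976783
T_{2}^{(1)} = -0.777115 + (-0.777115 − (-0.550653))/3 = -0.852602
T_{2}^{(2)} = -0.852602 + (-0.852602 − (-0.976783))/15 = -0.844323
(Column j=1 coincides with Simpson's rule on the same nodes.)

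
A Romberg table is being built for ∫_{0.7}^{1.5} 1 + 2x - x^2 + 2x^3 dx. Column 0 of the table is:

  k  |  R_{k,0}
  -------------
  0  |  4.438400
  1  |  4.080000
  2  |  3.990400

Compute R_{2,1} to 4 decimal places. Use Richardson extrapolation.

Richardson extrapolation on the trapezoidal column (denominator 4−1=3):
R_{2,1} = 3.990400 + (3.990400 − 4.080000)/3 = 3.960533

3.9605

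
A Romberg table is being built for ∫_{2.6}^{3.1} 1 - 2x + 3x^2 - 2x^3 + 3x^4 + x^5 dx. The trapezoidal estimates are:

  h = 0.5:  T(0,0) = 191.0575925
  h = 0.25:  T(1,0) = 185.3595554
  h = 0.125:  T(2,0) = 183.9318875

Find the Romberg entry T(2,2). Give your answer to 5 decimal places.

T(1,1) = 185.3595554 + (185.3595554 − 191.0575925)/3 = 183.4602097
T(2,1) = (4·183.9318875 − 185.3595554) / 3 = 183.4559982
T(2,2) = (16·183.4559982 − 183.4602097) / 15 = 183.4557174

183.45572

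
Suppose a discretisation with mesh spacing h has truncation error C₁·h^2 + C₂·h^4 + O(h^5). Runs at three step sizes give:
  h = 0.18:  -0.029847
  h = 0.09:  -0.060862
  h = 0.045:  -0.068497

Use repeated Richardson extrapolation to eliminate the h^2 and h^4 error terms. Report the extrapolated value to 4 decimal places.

-0.0710

First eliminate the h^2 term (factor 2^2 = 4):
  B₁ = (4·(-0.060862) − (-0.029847))/3 = -0.071200
  B₂ = (4·(-0.068497) − (-0.060862))/3 = -0.071042
Then eliminate the h^4 term (factor 2^4 = 16):
  (16·(-0.071042) − (-0.071200))/15 = -0.071031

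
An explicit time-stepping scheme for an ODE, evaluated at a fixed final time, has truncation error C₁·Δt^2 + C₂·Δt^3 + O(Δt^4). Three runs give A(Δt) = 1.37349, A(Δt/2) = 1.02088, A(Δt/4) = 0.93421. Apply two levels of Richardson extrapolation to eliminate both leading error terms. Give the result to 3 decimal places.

0.906

First eliminate the Δt^2 term (factor 2^2 = 4):
  B₁ = (4·1.02088 − 1.37349)/3 = 0.90334
  B₂ = (4·0.93421 − 1.02088)/3 = 0.90532
Then eliminate the Δt^3 term (factor 2^3 = 8):
  (8·0.90532 − 0.90334)/7 = 0.90560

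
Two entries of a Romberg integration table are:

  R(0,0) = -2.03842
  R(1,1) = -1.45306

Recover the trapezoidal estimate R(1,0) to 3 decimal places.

-1.599

From R(1,1) = (4·R(1,0) − R(0,0))/3, solve for R(1,0):
4·R(1,0) = 3·(-1.45306) + (-2.03842) = -6.39760
R(1,0) = -1.59940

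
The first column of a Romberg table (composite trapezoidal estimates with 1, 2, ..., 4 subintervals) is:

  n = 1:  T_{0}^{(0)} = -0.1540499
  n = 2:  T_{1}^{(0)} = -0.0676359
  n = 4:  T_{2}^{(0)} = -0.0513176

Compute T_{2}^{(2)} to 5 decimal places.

-0.04635

Richardson extrapolation on the trapezoidal column (denominator 4−1=3):
T_{1}^{(1)} = -0.0676359 + (-0.0676359 − (-0.1540499))/3 = -0.0388312
T_{2}^{(1)} = (4·(-0.0513176) − (-0.0676359)) / 3 = -0.0458782
T_{2}^{(2)} = -0.0458782 + (-0.0458782 − (-0.0388312))/15 = -0.0463480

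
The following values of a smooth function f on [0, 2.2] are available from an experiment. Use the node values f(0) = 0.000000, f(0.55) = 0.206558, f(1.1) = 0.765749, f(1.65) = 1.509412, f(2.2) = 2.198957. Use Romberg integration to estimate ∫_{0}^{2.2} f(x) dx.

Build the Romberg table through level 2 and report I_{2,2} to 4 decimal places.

1.9432

I_{0,0} (trapezoid, 1 panel, h=2.2000): 2.418853
I_{1,0} (trapezoid, 2 panels, h=1.1000): 2.051750
I_{2,0} (trapezoid, 4 panels, h=0.5500): 1.969659
I_{1,1} = 2.051750 + (2.051750 − 2.418853)/3 = 1.929382
I_{2,1} = 1.969659 + (1.969659 − 2.051750)/3 = 1.942295
I_{2,2} = 1.942295 + (1.942295 − 1.929382)/15 = 1.943156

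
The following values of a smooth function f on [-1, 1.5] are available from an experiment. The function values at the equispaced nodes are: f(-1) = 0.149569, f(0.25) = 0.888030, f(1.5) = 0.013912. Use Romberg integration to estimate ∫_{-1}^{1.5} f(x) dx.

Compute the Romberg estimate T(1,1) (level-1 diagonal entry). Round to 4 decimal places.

1.5482

T(0,0) (trapezoid, 1 panel, h=2.5000): 0.204351
T(1,0) (trapezoid, 2 panels, h=1.2500): 1.212213
T(1,1) = 1.212213 + (1.212213 − 0.204351)/3 = 1.548167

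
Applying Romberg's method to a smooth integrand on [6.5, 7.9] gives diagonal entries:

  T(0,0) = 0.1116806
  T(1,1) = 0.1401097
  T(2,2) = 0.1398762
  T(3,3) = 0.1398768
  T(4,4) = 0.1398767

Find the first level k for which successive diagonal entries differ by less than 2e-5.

|T(1,1) − T(0,0)| = 0.0284291 ≥ 2e-5
|T(2,2) − T(1,1)| = 0.0002335 ≥ 2e-5
|T(3,3) − T(2,2)| = 0.0000006 < 2e-5

k = 3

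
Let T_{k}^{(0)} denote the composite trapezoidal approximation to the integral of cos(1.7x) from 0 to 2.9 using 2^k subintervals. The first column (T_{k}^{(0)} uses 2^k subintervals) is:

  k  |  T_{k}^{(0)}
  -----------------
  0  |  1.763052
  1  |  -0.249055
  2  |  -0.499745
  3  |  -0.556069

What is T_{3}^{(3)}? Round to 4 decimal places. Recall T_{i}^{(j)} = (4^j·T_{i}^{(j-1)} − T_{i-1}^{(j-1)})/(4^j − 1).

-0.5745

Richardson extrapolation on the trapezoidal column (denominator 4−1=3):
T_{1}^{(1)} = -0.249055 + (-0.249055 − 1.763052)/3 = -0.919757
T_{2}^{(1)} = (4·(-0.499745) − (-0.249055)) / 3 = -0.583308
T_{3}^{(1)} = (4·(-0.556069) − (-0.499745)) / 3 = -0.574844
T_{2}^{(2)} = (16·(-0.583308) − (-0.919757)) / 15 = -0.560878
T_{3}^{(2)} = -0.574844 + (-0.574844 − (-0.583308))/15 = -0.574280
T_{3}^{(3)} = -0.574280 + (-0.574280 − (-0.560878))/63 = -0.574493
(Column j=1 coincides with Simpson's rule on the same nodes.)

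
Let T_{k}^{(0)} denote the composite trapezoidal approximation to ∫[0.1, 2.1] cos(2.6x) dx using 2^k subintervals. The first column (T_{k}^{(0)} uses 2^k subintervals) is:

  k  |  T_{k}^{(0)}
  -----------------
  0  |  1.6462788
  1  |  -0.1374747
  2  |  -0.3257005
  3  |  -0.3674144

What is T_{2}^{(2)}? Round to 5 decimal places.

-0.36553

T_{1}^{(1)} = (4·(-0.1374747) − 1.6462788) / 3 = -0.7320592
T_{2}^{(1)} = -0.3257005 + (-0.3257005 − (-0.1374747))/3 = -0.3884424
T_{2}^{(2)} = (16·(-0.3884424) − (-0.7320592)) / 15 = -0.3655346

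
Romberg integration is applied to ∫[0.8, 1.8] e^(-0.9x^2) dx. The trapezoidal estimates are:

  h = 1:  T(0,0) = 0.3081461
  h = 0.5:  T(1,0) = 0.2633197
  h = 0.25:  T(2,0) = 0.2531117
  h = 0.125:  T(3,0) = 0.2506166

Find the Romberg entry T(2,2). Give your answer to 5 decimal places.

T(1,1) = 0.2633197 + (0.2633197 − 0.3081461)/3 = 0.2483776
T(2,1) = 0.2531117 + (0.2531117 − 0.2633197)/3 = 0.2497090
T(2,2) = (16·0.2497090 − 0.2483776) / 15 = 0.2497978

0.24980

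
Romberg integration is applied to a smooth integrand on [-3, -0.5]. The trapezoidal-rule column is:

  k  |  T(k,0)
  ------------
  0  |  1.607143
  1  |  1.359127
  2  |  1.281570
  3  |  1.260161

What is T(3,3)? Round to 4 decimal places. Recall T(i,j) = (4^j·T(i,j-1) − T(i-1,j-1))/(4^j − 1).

T(1,1) = 1.359127 + (1.359127 − 1.607143)/3 = 1.276455
T(2,1) = (4·1.281570 − 1.359127) / 3 = 1.255718
T(3,1) = (4·1.260161 − 1.281570) / 3 = 1.253025
T(2,2) = 1.255718 + (1.255718 − 1.276455)/15 = 1.254336
T(3,2) = 1.253025 + (1.253025 − 1.255718)/15 = 1.252845
T(3,3) = (64·1.252845 − 1.254336) / 63 = 1.252821
(Column j=1 coincides with Simpson's rule on the same nodes.)

1.2528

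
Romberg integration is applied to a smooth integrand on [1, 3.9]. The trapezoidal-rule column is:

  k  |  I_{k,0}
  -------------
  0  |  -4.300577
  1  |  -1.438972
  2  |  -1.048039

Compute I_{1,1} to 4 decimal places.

-0.4851

Richardson extrapolation on the trapezoidal column (denominator 4−1=3):
I_{1,1} = (4·(-1.438972) − (-4.300577)) / 3 = -0.485104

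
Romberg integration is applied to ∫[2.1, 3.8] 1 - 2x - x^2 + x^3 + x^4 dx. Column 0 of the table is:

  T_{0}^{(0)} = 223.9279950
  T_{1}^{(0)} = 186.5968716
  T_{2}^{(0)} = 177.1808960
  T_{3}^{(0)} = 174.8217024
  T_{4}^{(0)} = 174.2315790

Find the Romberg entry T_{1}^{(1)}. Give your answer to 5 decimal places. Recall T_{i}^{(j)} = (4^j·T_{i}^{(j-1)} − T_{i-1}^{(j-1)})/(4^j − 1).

174.15316

T_{1}^{(1)} = (4·186.5968716 − 223.9279950) / 3 = 174.1531638
(Column j=1 coincides with Simpson's rule on the same nodes.)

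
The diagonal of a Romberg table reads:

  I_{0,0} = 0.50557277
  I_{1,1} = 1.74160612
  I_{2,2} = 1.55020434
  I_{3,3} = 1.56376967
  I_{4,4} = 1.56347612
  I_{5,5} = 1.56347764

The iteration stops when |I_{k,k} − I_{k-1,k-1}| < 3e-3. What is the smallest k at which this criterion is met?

k = 4

|I_{1,1} − I_{0,0}| = 1.23603335 ≥ 3e-3
|I_{2,2} − I_{1,1}| = 0.19140178 ≥ 3e-3
|I_{3,3} − I_{2,2}| = 0.01356533 ≥ 3e-3
|I_{4,4} − I_{3,3}| = 0.00029355 < 3e-3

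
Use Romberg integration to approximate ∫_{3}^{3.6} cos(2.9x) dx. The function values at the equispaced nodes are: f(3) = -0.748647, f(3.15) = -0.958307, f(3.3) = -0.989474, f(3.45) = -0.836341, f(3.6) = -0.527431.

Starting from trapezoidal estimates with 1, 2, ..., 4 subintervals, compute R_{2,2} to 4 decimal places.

R_{0,0} (trapezoid, 1 panel, h=0.6000): -0.382823
R_{1,0} (trapezoid, 2 panels, h=0.3000): -0.488254
R_{2,0} (trapezoid, 4 panels, h=0.1500): -0.513324
R_{1,1} = -0.488254 + (-0.488254 − (-0.382823))/3 = -0.523398
R_{2,1} = -0.513324 + (-0.513324 − (-0.488254))/3 = -0.521681
R_{2,2} = -0.521681 + (-0.521681 − (-0.523398))/15 = -0.521567

-0.5216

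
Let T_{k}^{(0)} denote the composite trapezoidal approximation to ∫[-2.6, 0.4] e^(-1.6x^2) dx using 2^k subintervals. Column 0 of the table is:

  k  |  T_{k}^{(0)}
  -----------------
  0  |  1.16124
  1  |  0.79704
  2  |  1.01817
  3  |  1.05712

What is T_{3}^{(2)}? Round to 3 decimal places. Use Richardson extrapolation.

1.069

T_{2}^{(1)} = 1.01817 + (1.01817 − 0.79704)/3 = 1.09188
T_{3}^{(1)} = (4·1.05712 − 1.01817) / 3 = 1.07010
T_{3}^{(2)} = 1.07010 + (1.07010 − 1.09188)/15 = 1.06865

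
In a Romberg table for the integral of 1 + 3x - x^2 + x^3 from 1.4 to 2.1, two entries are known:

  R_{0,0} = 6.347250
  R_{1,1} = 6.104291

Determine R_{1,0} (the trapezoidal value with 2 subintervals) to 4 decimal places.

From R_{1,1} = (4·R_{1,0} − R_{0,0})/3, solve for R_{1,0}:
4·R_{1,0} = 3·6.104291 + 6.347250 = 24.660123
R_{1,0} = 6.165031

6.1650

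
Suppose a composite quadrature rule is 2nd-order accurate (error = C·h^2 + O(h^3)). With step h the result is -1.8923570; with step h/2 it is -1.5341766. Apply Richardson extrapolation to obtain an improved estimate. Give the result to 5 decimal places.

The leading error scales as h^2; refining by a factor of 2 reduces it by 2^2 = 4.
Extrapolated value = (4·A(h/2) − A(h)) / (4 − 1)
= (4·(-1.5341766) − (-1.8923570)) / 3
= -4.2443494 / 3 = -1.4147831

-1.41478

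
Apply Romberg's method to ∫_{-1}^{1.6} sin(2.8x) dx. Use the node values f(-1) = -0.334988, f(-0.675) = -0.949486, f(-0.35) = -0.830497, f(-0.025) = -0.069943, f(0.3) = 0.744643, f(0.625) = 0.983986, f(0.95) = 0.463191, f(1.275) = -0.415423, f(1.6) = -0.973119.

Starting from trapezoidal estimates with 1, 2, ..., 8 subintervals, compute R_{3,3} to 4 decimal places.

R_{0,0} (trapezoid, 1 panel, h=2.6000): -1.700539
R_{1,0} (trapezoid, 2 panels, h=1.3000): 0.117766
R_{2,0} (trapezoid, 4 panels, h=0.6500): -0.179866
R_{3,0} (trapezoid, 8 panels, h=0.3250): -0.236464
R_{1,1} = 0.117766 + (0.117766 − (-1.700539))/3 = 0.723868
R_{2,1} = -0.179866 + (-0.179866 − 0.117766)/3 = -0.279077
R_{3,1} = -0.236464 + (-0.236464 − (-0.179866))/3 = -0.255330
R_{2,2} = -0.279077 + (-0.279077 − 0.723868)/15 = -0.345940
R_{3,2} = -0.255330 + (-0.255330 − (-0.279077))/15 = -0.253747
R_{3,3} = -0.253747 + (-0.253747 − (-0.345940))/63 = -0.252284

-0.2523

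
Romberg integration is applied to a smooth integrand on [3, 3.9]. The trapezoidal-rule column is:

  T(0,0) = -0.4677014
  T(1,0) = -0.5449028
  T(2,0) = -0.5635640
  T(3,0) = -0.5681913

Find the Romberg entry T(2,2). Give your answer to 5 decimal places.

-0.56973

T(1,1) = (4·(-0.5449028) − (-0.4677014)) / 3 = -0.5706366
T(2,1) = -0.5635640 + (-0.5635640 − (-0.5449028))/3 = -0.5697844
T(2,2) = -0.5697844 + (-0.5697844 − (-0.5706366))/15 = -0.5697276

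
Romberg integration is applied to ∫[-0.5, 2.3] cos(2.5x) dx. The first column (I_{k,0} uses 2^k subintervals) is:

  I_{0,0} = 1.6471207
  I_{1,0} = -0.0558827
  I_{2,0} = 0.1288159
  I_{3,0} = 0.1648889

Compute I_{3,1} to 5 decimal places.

Richardson extrapolation on the trapezoidal column (denominator 4−1=3):
I_{3,1} = 0.1648889 + (0.1648889 − 0.1288159)/3 = 0.1769132

0.17691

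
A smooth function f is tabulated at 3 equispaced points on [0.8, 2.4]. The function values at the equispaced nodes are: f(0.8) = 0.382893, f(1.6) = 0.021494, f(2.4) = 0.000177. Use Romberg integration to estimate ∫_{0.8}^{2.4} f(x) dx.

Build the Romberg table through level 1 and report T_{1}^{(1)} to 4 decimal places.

0.1251

T_{0}^{(0)} (trapezoid, 1 panel, h=1.6000): 0.306456
T_{1}^{(0)} (trapezoid, 2 panels, h=0.8000): 0.170423
T_{1}^{(1)} = 0.170423 + (0.170423 − 0.306456)/3 = 0.125079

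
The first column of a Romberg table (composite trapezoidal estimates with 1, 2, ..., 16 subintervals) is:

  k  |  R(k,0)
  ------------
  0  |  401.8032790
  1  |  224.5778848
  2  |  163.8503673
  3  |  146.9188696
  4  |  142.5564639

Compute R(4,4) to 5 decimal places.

Richardson extrapolation on the trapezoidal column (denominator 4−1=3):
R(1,1) = (4·224.5778848 − 401.8032790) / 3 = 165.5027534
R(2,1) = 163.8503673 + (163.8503673 − 224.5778848)/3 = 143.6078615
R(3,1) = 146.9188696 + (146.9188696 − 163.8503673)/3 = 141.2750370
R(4,1) = (4·142.5564639 − 146.9188696) / 3 = 141.1023287
R(2,2) = (16·143.6078615 − 165.5027534) / 15 = 142.1482020
R(3,2) = 141.2750370 + (141.2750370 − 143.6078615)/15 = 141.1195154
R(4,2) = (16·141.1023287 − 141.2750370) / 15 = 141.0908148
R(3,3) = 141.1195154 + (141.1195154 − 142.1482020)/63 = 141.1031870
R(4,3) = (64·141.0908148 − 141.1195154) / 63 = 141.0903592
R(4,4) = 141.0903592 + (141.0903592 − 141.1031870)/255 = 141.0903089

141.09031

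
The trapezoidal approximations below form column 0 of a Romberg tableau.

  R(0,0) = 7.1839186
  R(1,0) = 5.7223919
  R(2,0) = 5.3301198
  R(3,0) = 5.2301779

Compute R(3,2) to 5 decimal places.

R(2,1) = (4·5.3301198 − 5.7223919) / 3 = 5.1993624
R(3,1) = 5.2301779 + (5.2301779 − 5.3301198)/3 = 5.1968639
R(3,2) = (16·5.1968639 − 5.1993624) / 15 = 5.1966973

5.19670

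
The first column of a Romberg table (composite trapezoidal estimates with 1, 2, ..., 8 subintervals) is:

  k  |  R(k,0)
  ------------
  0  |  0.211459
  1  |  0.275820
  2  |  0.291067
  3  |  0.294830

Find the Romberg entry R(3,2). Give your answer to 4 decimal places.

Richardson extrapolation on the trapezoidal column (denominator 4−1=3):
R(2,1) = 0.291067 + (0.291067 − 0.275820)/3 = 0.296149
R(3,1) = 0.294830 + (0.294830 − 0.291067)/3 = 0.296084
R(3,2) = (16·0.296084 − 0.296149) / 15 = 0.296080
(Column j=1 coincides with Simpson's rule on the same nodes.)

0.2961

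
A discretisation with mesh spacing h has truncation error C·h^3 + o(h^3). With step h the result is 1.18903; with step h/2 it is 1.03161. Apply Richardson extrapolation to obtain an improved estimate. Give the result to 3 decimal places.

1.009

The leading error scales as h^3; refining by a factor of 2 reduces it by 2^3 = 8.
Extrapolated value = (8·A(h/2) − A(h)) / (8 − 1)
= (8·1.03161 − 1.18903) / 7
= 7.06385 / 7 = 1.00912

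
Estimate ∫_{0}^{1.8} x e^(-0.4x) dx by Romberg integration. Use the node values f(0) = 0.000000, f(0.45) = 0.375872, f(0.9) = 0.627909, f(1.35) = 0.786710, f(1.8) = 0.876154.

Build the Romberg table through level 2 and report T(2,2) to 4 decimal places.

T(0,0) (trapezoid, 1 panel, h=1.8000): 0.788539
T(1,0) (trapezoid, 2 panels, h=0.9000): 0.959387
T(2,0) (trapezoid, 4 panels, h=0.4500): 1.002856
T(1,1) = 0.959387 + (0.959387 − 0.788539)/3 = 1.016336
T(2,1) = 1.002856 + (1.002856 − 0.959387)/3 = 1.017346
T(2,2) = 1.017346 + (1.017346 − 1.016336)/15 = 1.017413

1.0174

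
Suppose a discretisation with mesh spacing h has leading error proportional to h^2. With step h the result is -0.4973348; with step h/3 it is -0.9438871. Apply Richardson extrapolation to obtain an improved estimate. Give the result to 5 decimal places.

-0.99971

Extrapolated value = (9·A(h/3) − A(h)) / (9 − 1)
= (9·(-0.9438871) − (-0.4973348)) / 8
= -7.9976491 / 8 = -0.9997061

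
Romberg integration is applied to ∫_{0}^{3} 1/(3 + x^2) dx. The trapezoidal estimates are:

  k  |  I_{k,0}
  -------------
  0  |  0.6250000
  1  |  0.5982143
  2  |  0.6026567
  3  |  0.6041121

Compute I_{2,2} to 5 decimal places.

Richardson extrapolation on the trapezoidal column (denominator 4−1=3):
I_{1,1} = 0.5982143 + (0.5982143 − 0.6250000)/3 = 0.5892857
I_{2,1} = 0.6026567 + (0.6026567 − 0.5982143)/3 = 0.6041375
I_{2,2} = 0.6041375 + (0.6041375 − 0.5892857)/15 = 0.6051276

0.60513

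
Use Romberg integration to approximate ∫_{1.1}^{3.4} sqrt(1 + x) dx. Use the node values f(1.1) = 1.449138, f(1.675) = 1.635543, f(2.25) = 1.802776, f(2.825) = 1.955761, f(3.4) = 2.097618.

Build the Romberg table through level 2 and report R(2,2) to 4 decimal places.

R(0,0) (trapezoid, 1 panel, h=2.3000): 4.078769
R(1,0) (trapezoid, 2 panels, h=1.1500): 4.112577
R(2,0) (trapezoid, 4 panels, h=0.5750): 4.121288
R(1,1) = 4.112577 + (4.112577 − 4.078769)/3 = 4.123846
R(2,1) = 4.121288 + (4.121288 − 4.112577)/3 = 4.124192
R(2,2) = 4.124192 + (4.124192 − 4.123846)/15 = 4.124215

4.1242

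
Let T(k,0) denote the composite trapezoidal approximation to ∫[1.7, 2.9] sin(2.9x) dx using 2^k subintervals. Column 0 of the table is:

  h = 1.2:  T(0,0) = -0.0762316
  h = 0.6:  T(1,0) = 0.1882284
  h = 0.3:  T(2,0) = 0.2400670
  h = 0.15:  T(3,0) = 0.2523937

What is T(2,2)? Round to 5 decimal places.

T(1,1) = (4·0.1882284 − (-0.0762316)) / 3 = 0.2763817
T(2,1) = 0.2400670 + (0.2400670 − 0.1882284)/3 = 0.2573465
T(2,2) = 0.2573465 + (0.2573465 − 0.2763817)/15 = 0.2560775
(Column j=1 coincides with Simpson's rule on the same nodes.)

0.25608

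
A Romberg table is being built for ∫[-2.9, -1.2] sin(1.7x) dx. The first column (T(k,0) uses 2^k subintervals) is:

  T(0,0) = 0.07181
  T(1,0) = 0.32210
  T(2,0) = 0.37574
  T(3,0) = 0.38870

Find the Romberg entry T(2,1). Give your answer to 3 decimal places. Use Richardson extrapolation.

T(2,1) = (4·0.37574 − 0.32210) / 3 = 0.39362

0.394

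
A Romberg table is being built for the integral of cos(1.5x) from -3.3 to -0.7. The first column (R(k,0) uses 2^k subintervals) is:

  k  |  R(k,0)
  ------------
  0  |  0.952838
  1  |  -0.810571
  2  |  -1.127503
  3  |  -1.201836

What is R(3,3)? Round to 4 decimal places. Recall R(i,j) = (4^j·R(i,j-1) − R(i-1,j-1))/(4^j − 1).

-1.2262

R(1,1) = -0.810571 + (-0.810571 − 0.952838)/3 = -1.398374
R(2,1) = (4·(-1.127503) − (-0.810571)) / 3 = -1.233147
R(3,1) = (4·(-1.201836) − (-1.127503)) / 3 = -1.226614
R(2,2) = -1.233147 + (-1.233147 − (-1.398374))/15 = -1.222132
R(3,2) = -1.226614 + (-1.226614 − (-1.233147))/15 = -1.226178
R(3,3) = -1.226178 + (-1.226178 − (-1.222132))/63 = -1.226242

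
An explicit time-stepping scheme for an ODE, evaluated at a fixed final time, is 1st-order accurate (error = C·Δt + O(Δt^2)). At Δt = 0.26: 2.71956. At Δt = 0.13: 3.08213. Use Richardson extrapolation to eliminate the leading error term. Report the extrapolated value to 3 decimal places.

The leading error scales as Δt; refining by a factor of 2 reduces it by 2^1 = 2.
Extrapolated value = (2·A(Δt/2) − A(Δt)) / (2 − 1)
= (2·3.08213 − 2.71956) / 1
= 3.44470 / 1 = 3.44470

3.445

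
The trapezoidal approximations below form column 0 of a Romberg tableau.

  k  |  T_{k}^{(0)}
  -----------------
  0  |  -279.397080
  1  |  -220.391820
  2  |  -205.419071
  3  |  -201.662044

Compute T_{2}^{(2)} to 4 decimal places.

-200.4085

Richardson extrapolation on the trapezoidal column (denominator 4−1=3):
T_{1}^{(1)} = (4·(-220.391820) − (-279.397080)) / 3 = -200.723400
T_{2}^{(1)} = (4·(-205.419071) − (-220.391820)) / 3 = -200.428155
T_{2}^{(2)} = -200.428155 + (-200.428155 − (-200.723400))/15 = -200.408472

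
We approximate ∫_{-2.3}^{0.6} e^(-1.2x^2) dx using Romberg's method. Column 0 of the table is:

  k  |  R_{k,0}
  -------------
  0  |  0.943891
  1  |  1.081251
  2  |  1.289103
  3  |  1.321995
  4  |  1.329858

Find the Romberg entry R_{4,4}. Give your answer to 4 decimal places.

Richardson extrapolation on the trapezoidal column (denominator 4−1=3):
R_{1,1} = (4·1.081251 − 0.943891) / 3 = 1.127038
R_{2,1} = (4·1.289103 − 1.081251) / 3 = 1.358387
R_{3,1} = 1.321995 + (1.321995 − 1.289103)/3 = 1.332959
R_{4,1} = (4·1.329858 − 1.321995) / 3 = 1.332479
R_{2,2} = 1.358387 + (1.358387 − 1.127038)/15 = 1.373810
R_{3,2} = 1.332959 + (1.332959 − 1.358387)/15 = 1.331264
R_{4,2} = (16·1.332479 − 1.332959) / 15 = 1.332447
R_{3,3} = 1.331264 + (1.331264 − 1.373810)/63 = 1.330589
R_{4,3} = (64·1.332447 − 1.331264) / 63 = 1.332466
R_{4,4} = 1.332466 + (1.332466 − 1.330589)/255 = 1.332473

1.3325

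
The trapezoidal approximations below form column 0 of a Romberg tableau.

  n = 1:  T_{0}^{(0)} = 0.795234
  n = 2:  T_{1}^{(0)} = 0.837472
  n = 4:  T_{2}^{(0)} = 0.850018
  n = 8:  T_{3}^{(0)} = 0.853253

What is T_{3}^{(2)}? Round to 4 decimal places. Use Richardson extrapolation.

0.8543

T_{2}^{(1)} = (4·0.850018 − 0.837472) / 3 = 0.854200
T_{3}^{(1)} = (4·0.853253 − 0.850018) / 3 = 0.854331
T_{3}^{(2)} = 0.854331 + (0.854331 − 0.854200)/15 = 0.854340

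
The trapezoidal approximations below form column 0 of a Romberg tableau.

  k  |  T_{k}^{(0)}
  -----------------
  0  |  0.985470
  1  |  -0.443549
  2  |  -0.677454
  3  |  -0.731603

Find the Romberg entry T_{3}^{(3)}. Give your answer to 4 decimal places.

Richardson extrapolation on the trapezoidal column (denominator 4−1=3):
T_{1}^{(1)} = -0.443549 + (-0.443549 − 0.985470)/3 = -0.919889
T_{2}^{(1)} = -0.677454 + (-0.677454 − (-0.443549))/3 = -0.755422
T_{3}^{(1)} = (4·(-0.731603) − (-0.677454)) / 3 = -0.749653
T_{2}^{(2)} = (16·(-0.755422) − (-0.919889)) / 15 = -0.744458
T_{3}^{(2)} = (16·(-0.749653) − (-0.755422)) / 15 = -0.749268
T_{3}^{(3)} = (64·(-0.749268) − (-0.744458)) / 63 = -0.749344

-0.7493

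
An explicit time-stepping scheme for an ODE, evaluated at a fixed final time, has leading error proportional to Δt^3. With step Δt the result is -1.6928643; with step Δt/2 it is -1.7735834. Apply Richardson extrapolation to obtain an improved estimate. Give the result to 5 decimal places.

Extrapolated value = (8·A(Δt/2) − A(Δt)) / (8 − 1)
= (8·(-1.7735834) − (-1.6928643)) / 7
= -12.4958029 / 7 = -1.7851147

-1.78511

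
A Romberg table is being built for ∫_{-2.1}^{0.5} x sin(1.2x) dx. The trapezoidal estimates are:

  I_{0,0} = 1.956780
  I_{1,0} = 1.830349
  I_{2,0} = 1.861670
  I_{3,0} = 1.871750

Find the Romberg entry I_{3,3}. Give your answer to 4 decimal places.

1.8753

Richardson extrapolation on the trapezoidal column (denominator 4−1=3):
I_{1,1} = 1.830349 + (1.830349 − 1.956780)/3 = 1.788205
I_{2,1} = (4·1.861670 − 1.830349) / 3 = 1.872110
I_{3,1} = 1.871750 + (1.871750 − 1.861670)/3 = 1.875110
I_{2,2} = 1.872110 + (1.872110 − 1.788205)/15 = 1.877704
I_{3,2} = (16·1.875110 − 1.872110) / 15 = 1.875310
I_{3,3} = (64·1.875310 − 1.877704) / 63 = 1.875272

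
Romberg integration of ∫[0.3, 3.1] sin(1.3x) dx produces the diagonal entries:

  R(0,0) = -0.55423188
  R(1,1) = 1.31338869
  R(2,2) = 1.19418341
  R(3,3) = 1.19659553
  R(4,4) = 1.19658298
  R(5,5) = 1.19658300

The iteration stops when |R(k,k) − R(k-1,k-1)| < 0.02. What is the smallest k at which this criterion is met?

k = 3

|R(1,1) − R(0,0)| = 1.86762057 ≥ 0.02
|R(2,2) − R(1,1)| = 0.11920528 ≥ 0.02
|R(3,3) − R(2,2)| = 0.00241212 < 0.02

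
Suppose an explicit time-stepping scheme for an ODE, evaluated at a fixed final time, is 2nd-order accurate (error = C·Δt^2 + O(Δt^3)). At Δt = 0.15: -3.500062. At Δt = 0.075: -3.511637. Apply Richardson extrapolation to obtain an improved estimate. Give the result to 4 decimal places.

-3.5155

The leading error scales as Δt^2; refining by a factor of 2 reduces it by 2^2 = 4.
Extrapolated value = (4·A(Δt/2) − A(Δt)) / (4 − 1)
= (4·(-3.511637) − (-3.500062)) / 3
= -10.546486 / 3 = -3.515495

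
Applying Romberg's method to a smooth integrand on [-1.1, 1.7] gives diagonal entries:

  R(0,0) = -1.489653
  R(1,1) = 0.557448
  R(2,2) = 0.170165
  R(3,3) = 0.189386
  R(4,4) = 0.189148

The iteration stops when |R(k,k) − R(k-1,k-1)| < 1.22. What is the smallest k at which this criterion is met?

|R(1,1) − R(0,0)| = 2.047101 ≥ 1.22
|R(2,2) − R(1,1)| = 0.387283 < 1.22

k = 2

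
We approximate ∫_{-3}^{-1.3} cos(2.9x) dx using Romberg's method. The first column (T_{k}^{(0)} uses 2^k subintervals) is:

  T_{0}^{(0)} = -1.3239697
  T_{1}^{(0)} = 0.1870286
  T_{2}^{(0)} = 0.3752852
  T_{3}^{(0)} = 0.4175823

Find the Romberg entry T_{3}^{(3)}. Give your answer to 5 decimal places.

T_{1}^{(1)} = 0.1870286 + (0.1870286 − (-1.3239697))/3 = 0.6906947
T_{2}^{(1)} = (4·0.3752852 − 0.1870286) / 3 = 0.4380374
T_{3}^{(1)} = (4·0.4175823 − 0.3752852) / 3 = 0.4316813
T_{2}^{(2)} = (16·0.4380374 − 0.6906947) / 15 = 0.4211936
T_{3}^{(2)} = (16·0.4316813 − 0.4380374) / 15 = 0.4312576
T_{3}^{(3)} = (64·0.4312576 − 0.4211936) / 63 = 0.4314173

0.43142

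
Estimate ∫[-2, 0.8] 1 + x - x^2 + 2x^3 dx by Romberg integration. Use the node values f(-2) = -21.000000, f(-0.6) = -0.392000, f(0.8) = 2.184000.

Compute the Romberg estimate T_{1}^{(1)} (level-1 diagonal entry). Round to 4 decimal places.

-9.5125

T_{0}^{(0)} (trapezoid, 1 panel, h=2.8000): -26.342400
T_{1}^{(0)} (trapezoid, 2 panels, h=1.4000): -13.720000
T_{1}^{(1)} = -13.720000 + (-13.720000 − (-26.342400))/3 = -9.512533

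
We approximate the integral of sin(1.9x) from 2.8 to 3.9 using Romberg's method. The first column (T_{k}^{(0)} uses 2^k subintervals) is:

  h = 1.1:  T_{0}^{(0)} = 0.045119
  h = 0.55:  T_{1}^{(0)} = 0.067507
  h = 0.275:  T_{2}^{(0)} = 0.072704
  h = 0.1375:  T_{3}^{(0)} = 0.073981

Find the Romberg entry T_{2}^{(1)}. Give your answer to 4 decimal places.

T_{2}^{(1)} = (4·0.072704 − 0.067507) / 3 = 0.074436

0.0744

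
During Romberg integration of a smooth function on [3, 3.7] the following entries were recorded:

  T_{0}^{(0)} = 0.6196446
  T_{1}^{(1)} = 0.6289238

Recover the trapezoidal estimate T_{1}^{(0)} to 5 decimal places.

0.62660

From T_{1}^{(1)} = (4·T_{1}^{(0)} − T_{0}^{(0)})/3, solve for T_{1}^{(0)}:
4·T_{1}^{(0)} = 3·0.6289238 + 0.6196446 = 2.5064160
T_{1}^{(0)} = 0.6266040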